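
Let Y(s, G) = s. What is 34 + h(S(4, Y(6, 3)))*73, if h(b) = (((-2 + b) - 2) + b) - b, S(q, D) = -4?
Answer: -550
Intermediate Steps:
h(b) = -4 + b (h(b) = ((-4 + b) + b) - b = (-4 + 2*b) - b = -4 + b)
34 + h(S(4, Y(6, 3)))*73 = 34 + (-4 - 4)*73 = 34 - 8*73 = 34 - 584 = -550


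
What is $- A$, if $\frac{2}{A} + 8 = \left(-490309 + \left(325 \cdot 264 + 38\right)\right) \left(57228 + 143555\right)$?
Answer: $\frac{2}{81210900801} \approx 2.4627 \cdot 10^{-11}$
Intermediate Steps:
$A = - \frac{2}{81210900801}$ ($A = \frac{2}{-8 + \left(-490309 + \left(325 \cdot 264 + 38\right)\right) \left(57228 + 143555\right)} = \frac{2}{-8 + \left(-490309 + \left(85800 + 38\right)\right) 200783} = \frac{2}{-8 + \left(-490309 + 85838\right) 200783} = \frac{2}{-8 - 81210900793} = \frac{2}{-81210900801} = 2 \left(- \frac{1}{81210900801}\right) = - \frac{2}{81210900801} \approx -2.4627 \cdot 10^{-11}$)
$- A = \left(-1\right) \left(- \frac{2}{81210900801}\right) = \frac{2}{81210900801}$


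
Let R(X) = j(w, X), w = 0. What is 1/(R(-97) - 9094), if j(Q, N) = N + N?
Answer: -1/9288 ≈ -0.00010767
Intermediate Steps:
j(Q, N) = 2*N
R(X) = 2*X
1/(R(-97) - 9094) = 1/(2*(-97) - 9094) = 1/(-194 - 9094) = 1/(-9288) = -1/9288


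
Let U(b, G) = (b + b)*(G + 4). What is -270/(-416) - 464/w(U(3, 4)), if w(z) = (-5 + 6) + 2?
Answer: -96107/624 ≈ -154.02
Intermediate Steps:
U(b, G) = 2*b*(4 + G) (U(b, G) = (2*b)*(4 + G) = 2*b*(4 + G))
w(z) = 3 (w(z) = 1 + 2 = 3)
-270/(-416) - 464/w(U(3, 4)) = -270/(-416) - 464/3 = -270*(-1/416) - 464*1/3 = 135/208 - 464/3 = -96107/624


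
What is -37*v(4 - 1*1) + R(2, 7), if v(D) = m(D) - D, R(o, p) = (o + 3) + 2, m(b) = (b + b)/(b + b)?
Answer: 81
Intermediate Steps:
m(b) = 1 (m(b) = (2*b)/((2*b)) = (2*b)*(1/(2*b)) = 1)
R(o, p) = 5 + o (R(o, p) = (3 + o) + 2 = 5 + o)
v(D) = 1 - D
-37*v(4 - 1*1) + R(2, 7) = -37*(1 - (4 - 1*1)) + (5 + 2) = -37*(1 - (4 - 1)) + 7 = -37*(1 - 1*3) + 7 = -37*(1 - 3) + 7 = -37*(-2) + 7 = 74 + 7 = 81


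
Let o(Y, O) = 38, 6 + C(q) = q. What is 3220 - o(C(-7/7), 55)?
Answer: 3182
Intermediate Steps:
C(q) = -6 + q
3220 - o(C(-7/7), 55) = 3220 - 1*38 = 3220 - 38 = 3182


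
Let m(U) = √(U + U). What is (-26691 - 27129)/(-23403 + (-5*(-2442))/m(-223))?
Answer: 10402945540/4526360491 - 12169300*I*√446/4526360491 ≈ 2.2983 - 0.056778*I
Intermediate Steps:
m(U) = √2*√U (m(U) = √(2*U) = √2*√U)
(-26691 - 27129)/(-23403 + (-5*(-2442))/m(-223)) = (-26691 - 27129)/(-23403 + (-5*(-2442))/((√2*√(-223)))) = -53820/(-23403 + 12210/((√2*(I*√223)))) = -53820/(-23403 + 12210/((I*√446))) = -53820/(-23403 + 12210*(-I*√446/446)) = -53820/(-23403 - 6105*I*√446/223)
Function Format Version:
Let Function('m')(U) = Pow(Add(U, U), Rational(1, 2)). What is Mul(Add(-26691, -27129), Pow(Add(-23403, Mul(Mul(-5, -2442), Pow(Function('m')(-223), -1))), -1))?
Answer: Add(Rational(10402945540, 4526360491), Mul(Rational(-12169300, 4526360491), I, Pow(446, Rational(1, 2)))) ≈ Add(2.2983, Mul(-0.056778, I))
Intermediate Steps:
Function('m')(U) = Mul(Pow(2, Rational(1, 2)), Pow(U, Rational(1, 2))) (Function('m')(U) = Pow(Mul(2, U), Rational(1, 2)) = Mul(Pow(2, Rational(1, 2)), Pow(U, Rational(1, 2))))
Mul(Add(-26691, -27129), Pow(Add(-23403, Mul(Mul(-5, -2442), Pow(Function('m')(-223), -1))), -1)) = Mul(Add(-26691, -27129), Pow(Add(-23403, Mul(Mul(-5, -2442), Pow(Mul(Pow(2, Rational(1, 2)), Pow(-223, Rational(1, 2))), -1))), -1)) = Mul(-53820, Pow(Add(-23403, Mul(12210, Pow(Mul(Pow(2, Rational(1, 2)), Mul(I, Pow(223, Rational(1, 2)))), -1))), -1)) = Mul(-53820, Pow(Add(-23403, Mul(12210, Pow(Mul(I, Pow(446, Rational(1, 2))), -1))), -1)) = Mul(-53820, Pow(Add(-23403, Mul(12210, Mul(Rational(-1, 446), I, Pow(446, Rational(1, 2))))), -1)) = Mul(-53820, Pow(Add(-23403, Mul(Rational(-6105, 223), I, Pow(446, Rational(1, 2)))), -1))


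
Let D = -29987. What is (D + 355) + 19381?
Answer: -10251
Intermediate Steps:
(D + 355) + 19381 = (-29987 + 355) + 19381 = -29632 + 19381 = -10251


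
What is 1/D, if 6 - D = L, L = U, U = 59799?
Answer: -1/59793 ≈ -1.6724e-5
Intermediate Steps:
L = 59799
D = -59793 (D = 6 - 1*59799 = 6 - 59799 = -59793)
1/D = 1/(-59793) = -1/59793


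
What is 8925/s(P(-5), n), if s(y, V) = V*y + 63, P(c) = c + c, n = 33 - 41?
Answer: 8925/143 ≈ 62.413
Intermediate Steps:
n = -8
P(c) = 2*c
s(y, V) = 63 + V*y
8925/s(P(-5), n) = 8925/(63 - 16*(-5)) = 8925/(63 - 8*(-10)) = 8925/(63 + 80) = 8925/143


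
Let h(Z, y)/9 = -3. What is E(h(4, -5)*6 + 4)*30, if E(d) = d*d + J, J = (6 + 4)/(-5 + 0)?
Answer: 748860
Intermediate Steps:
J = -2 (J = 10/(-5) = 10*(-⅕) = -2)
h(Z, y) = -27 (h(Z, y) = 9*(-3) = -27)
E(d) = -2 + d² (E(d) = d*d - 2 = d² - 2 = -2 + d²)
E(h(4, -5)*6 + 4)*30 = (-2 + (-27*6 + 4)²)*30 = (-2 + (-162 + 4)²)*30 = (-2 + (-158)²)*30 = (-2 + 24964)*30 = 24962*30 = 748860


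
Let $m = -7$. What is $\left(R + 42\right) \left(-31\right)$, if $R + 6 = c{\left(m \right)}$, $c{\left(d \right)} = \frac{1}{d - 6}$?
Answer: $- \frac{14477}{13} \approx -1113.6$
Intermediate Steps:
$c{\left(d \right)} = \frac{1}{-6 + d}$
$R = - \frac{79}{13}$ ($R = -6 + \frac{1}{-6 - 7} = -6 + \frac{1}{-13} = -6 - \frac{1}{13} = - \frac{79}{13} \approx -6.0769$)
$\left(R + 42\right) \left(-31\right) = \left(- \frac{79}{13} + 42\right) \left(-31\right) = \frac{467}{13} \left(-31\right) = - \frac{14477}{13}$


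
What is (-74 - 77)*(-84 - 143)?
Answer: 34277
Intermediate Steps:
(-74 - 77)*(-84 - 143) = -151*(-227) = 34277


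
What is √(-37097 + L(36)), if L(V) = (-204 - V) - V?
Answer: I*√37373 ≈ 193.32*I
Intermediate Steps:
L(V) = -204 - 2*V
√(-37097 + L(36)) = √(-37097 + (-204 - 2*36)) = √(-37097 + (-204 - 72)) = √(-37097 - 276) = √(-37373) = I*√37373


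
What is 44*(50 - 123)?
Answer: -3212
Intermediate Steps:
44*(50 - 123) = 44*(-73) = -3212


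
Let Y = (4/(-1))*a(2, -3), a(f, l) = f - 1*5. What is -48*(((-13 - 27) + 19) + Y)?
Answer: 432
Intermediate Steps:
a(f, l) = -5 + f (a(f, l) = f - 5 = -5 + f)
Y = 12 (Y = (4/(-1))*(-5 + 2) = (4*(-1))*(-3) = -4*(-3) = 12)
-48*(((-13 - 27) + 19) + Y) = -48*(((-13 - 27) + 19) + 12) = -48*((-40 + 19) + 12) = -48*(-21 + 12) = -48*(-9) = 432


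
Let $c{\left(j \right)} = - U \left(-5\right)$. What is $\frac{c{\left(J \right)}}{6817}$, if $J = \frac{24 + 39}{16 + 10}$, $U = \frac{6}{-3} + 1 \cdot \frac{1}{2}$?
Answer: $- \frac{15}{13634} \approx -0.0011002$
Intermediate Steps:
$U = - \frac{3}{2}$ ($U = 6 \left(- \frac{1}{3}\right) + 1 \cdot \frac{1}{2} = -2 + \frac{1}{2} = - \frac{3}{2} \approx -1.5$)
$J = \frac{63}{26} \approx 2.4231$
$c{\left(j \right)} = - \frac{15}{2}$ ($c{\left(j \right)} = \left(-1\right) \left(- \frac{3}{2}\right) \left(-5\right) = \frac{3}{2} \left(-5\right) = - \frac{15}{2}$)
$\frac{c{\left(J \right)}}{6817} = - \frac{15}{2 \cdot 6817} = \left(- \frac{15}{2}\right) \frac{1}{6817} = - \frac{15}{13634}$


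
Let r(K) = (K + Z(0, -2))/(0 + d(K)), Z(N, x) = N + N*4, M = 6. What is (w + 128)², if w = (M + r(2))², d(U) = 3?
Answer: 2408704/81 ≈ 29737.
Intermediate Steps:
Z(N, x) = 5*N (Z(N, x) = N + 4*N = 5*N)
r(K) = K/3 (r(K) = (K + 5*0)/(0 + 3) = (K + 0)/3 = K*(⅓) = K/3)
w = 400/9 (w = (6 + (⅓)*2)² = (6 + ⅔)² = (20/3)² = 400/9 ≈ 44.444)
(w + 128)² = (400/9 + 128)² = (1552/9)² = 2408704/81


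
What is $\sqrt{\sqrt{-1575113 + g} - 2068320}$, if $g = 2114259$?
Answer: $\sqrt{-2068320 + \sqrt{539146}} \approx 1437.9 i$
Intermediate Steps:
$\sqrt{\sqrt{-1575113 + g} - 2068320} = \sqrt{\sqrt{-1575113 + 2114259} - 2068320} = \sqrt{\sqrt{539146} - 2068320} = \sqrt{-2068320 + \sqrt{539146}}$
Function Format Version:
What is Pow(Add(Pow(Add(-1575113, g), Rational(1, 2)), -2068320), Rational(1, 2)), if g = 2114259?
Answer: Pow(Add(-2068320, Pow(539146, Rational(1, 2))), Rational(1, 2)) ≈ Mul(1437.9, I)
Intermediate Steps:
Pow(Add(Pow(Add(-1575113, g), Rational(1, 2)), -2068320), Rational(1, 2)) = Pow(Add(Pow(Add(-1575113, 2114259), Rational(1, 2)), -2068320), Rational(1, 2)) = Pow(Add(Pow(539146, Rational(1, 2)), -2068320), Rational(1, 2)) = Pow(Add(-2068320, Pow(539146, Rational(1, 2))), Rational(1, 2))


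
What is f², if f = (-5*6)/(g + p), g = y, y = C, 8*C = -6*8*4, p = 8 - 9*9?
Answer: 900/9409 ≈ 0.095653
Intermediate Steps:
p = -73 (p = 8 - 81 = -73)
C = -24 (C = (-6*8*4)/8 = (-48*4)/8 = (⅛)*(-192) = -24)
y = -24
g = -24
f = 30/97 (f = (-5*6)/(-24 - 73) = -30/(-97) = -30*(-1/97) = 30/97 ≈ 0.30928)
f² = (30/97)² = 900/9409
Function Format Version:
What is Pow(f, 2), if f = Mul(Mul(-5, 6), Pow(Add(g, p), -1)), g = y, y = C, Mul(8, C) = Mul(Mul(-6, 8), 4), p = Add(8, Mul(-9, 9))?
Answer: Rational(900, 9409) ≈ 0.095653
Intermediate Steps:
p = -73 (p = Add(8, -81) = -73)
C = -24 (C = Mul(Rational(1, 8), Mul(Mul(-6, 8), 4)) = Mul(Rational(1, 8), Mul(-48, 4)) = Mul(Rational(1, 8), -192) = -24)
y = -24
g = -24
f = Rational(30, 97) (f = Mul(Mul(-5, 6), Pow(Add(-24, -73), -1)) = Mul(-30, Pow(-97, -1)) = Mul(-30, Rational(-1, 97)) = Rational(30, 97) ≈ 0.30928)
Pow(f, 2) = Pow(Rational(30, 97), 2) = Rational(900, 9409)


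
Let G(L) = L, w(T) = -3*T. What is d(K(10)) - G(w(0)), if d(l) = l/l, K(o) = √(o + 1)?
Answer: 1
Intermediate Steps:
K(o) = √(1 + o)
d(l) = 1
d(K(10)) - G(w(0)) = 1 - (-3)*0 = 1 - 1*0 = 1 + 0 = 1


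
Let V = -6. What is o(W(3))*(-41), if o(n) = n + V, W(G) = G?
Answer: 123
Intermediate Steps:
o(n) = -6 + n (o(n) = n - 6 = -6 + n)
o(W(3))*(-41) = (-6 + 3)*(-41) = -3*(-41) = 123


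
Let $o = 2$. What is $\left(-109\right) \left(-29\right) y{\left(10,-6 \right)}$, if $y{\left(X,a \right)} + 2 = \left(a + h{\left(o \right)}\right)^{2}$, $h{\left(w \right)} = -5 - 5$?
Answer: $802894$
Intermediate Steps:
$h{\left(w \right)} = -10$ ($h{\left(w \right)} = -5 - 5 = -10$)
$y{\left(X,a \right)} = -2 + \left(-10 + a\right)^{2}$ ($y{\left(X,a \right)} = -2 + \left(a - 10\right)^{2} = -2 + \left(-10 + a\right)^{2}$)
$\left(-109\right) \left(-29\right) y{\left(10,-6 \right)} = \left(-109\right) \left(-29\right) \left(-2 + \left(-10 - 6\right)^{2}\right) = 3161 \left(-2 + \left(-16\right)^{2}\right) = 3161 \left(-2 + 256\right) = 3161 \cdot 254 = 802894$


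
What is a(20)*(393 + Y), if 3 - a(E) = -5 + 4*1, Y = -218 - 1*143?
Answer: 128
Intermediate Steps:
Y = -361 (Y = -218 - 143 = -361)
a(E) = 4 (a(E) = 3 - (-5 + 4*1) = 3 - (-5 + 4) = 3 - 1*(-1) = 3 + 1 = 4)
a(20)*(393 + Y) = 4*(393 - 361) = 4*32 = 128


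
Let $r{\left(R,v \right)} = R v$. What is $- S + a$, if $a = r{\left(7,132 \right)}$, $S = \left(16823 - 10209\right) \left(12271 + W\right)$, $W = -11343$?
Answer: $-6136868$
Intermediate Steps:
$S = 6137792$ ($S = \left(16823 - 10209\right) \left(12271 - 11343\right) = 6614 \cdot 928 = 6137792$)
$a = 924$ ($a = 7 \cdot 132 = 924$)
$- S + a = \left(-1\right) 6137792 + 924 = -6137792 + 924 = -6136868$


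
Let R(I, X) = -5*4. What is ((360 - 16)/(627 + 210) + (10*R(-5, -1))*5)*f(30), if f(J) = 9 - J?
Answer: 5856592/279 ≈ 20991.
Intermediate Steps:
R(I, X) = -20
((360 - 16)/(627 + 210) + (10*R(-5, -1))*5)*f(30) = ((360 - 16)/(627 + 210) + (10*(-20))*5)*(9 - 1*30) = (344/837 - 200*5)*(9 - 30) = (344*(1/837) - 1000)*(-21) = (344/837 - 1000)*(-21) = -836656/837*(-21) = 5856592/279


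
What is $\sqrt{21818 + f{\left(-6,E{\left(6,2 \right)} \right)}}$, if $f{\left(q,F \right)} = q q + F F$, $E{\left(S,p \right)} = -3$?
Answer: $\sqrt{21863} \approx 147.86$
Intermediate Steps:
$f{\left(q,F \right)} = F^{2} + q^{2}$ ($f{\left(q,F \right)} = q^{2} + F^{2} = F^{2} + q^{2}$)
$\sqrt{21818 + f{\left(-6,E{\left(6,2 \right)} \right)}} = \sqrt{21818 + \left(\left(-3\right)^{2} + \left(-6\right)^{2}\right)} = \sqrt{21818 + \left(9 + 36\right)} = \sqrt{21818 + 45} = \sqrt{21863}$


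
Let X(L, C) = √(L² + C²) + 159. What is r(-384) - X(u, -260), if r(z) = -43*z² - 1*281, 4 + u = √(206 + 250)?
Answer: -6341048 - 2*√(17018 - 4*√114) ≈ -6.3413e+6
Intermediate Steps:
u = -4 + 2*√114 (u = -4 + √(206 + 250) = -4 + √456 = -4 + 2*√114 ≈ 17.354)
X(L, C) = 159 + √(C² + L²) (X(L, C) = √(C² + L²) + 159 = 159 + √(C² + L²))
r(z) = -281 - 43*z² (r(z) = -43*z² - 281 = -281 - 43*z²)
r(-384) - X(u, -260) = (-281 - 43*(-384)²) - (159 + √((-260)² + (-4 + 2*√114)²)) = (-281 - 43*147456) - (159 + √(67600 + (-4 + 2*√114)²)) = (-281 - 6340608) + (-159 - √(67600 + (-4 + 2*√114)²)) = -6340889 + (-159 - √(67600 + (-4 + 2*√114)²)) = -6341048 - √(67600 + (-4 + 2*√114)²)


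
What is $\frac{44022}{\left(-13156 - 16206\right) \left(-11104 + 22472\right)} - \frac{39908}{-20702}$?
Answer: $\frac{10438768709}{5415409832} \approx 1.9276$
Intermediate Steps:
$\frac{44022}{\left(-13156 - 16206\right) \left(-11104 + 22472\right)} - \frac{39908}{-20702} = \frac{44022}{\left(-29362\right) 11368} - - \frac{1814}{941} = \frac{44022}{-333787216} + \frac{1814}{941} = 44022 \left(- \frac{1}{333787216}\right) + \frac{1814}{941} = - \frac{759}{5754952} + \frac{1814}{941} = \frac{10438768709}{5415409832}$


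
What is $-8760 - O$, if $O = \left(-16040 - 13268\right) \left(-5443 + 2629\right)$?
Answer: $-82481472$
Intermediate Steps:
$O = 82472712$ ($O = \left(-29308\right) \left(-2814\right) = 82472712$)
$-8760 - O = -8760 - 82472712 = -82481472$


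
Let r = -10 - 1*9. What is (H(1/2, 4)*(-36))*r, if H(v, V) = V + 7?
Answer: 7524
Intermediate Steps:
r = -19 (r = -10 - 9 = -19)
H(v, V) = 7 + V
(H(1/2, 4)*(-36))*r = ((7 + 4)*(-36))*(-19) = (11*(-36))*(-19) = -396*(-19) = 7524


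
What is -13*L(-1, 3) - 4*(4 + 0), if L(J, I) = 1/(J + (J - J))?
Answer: -3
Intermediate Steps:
L(J, I) = 1/J (L(J, I) = 1/(J + 0) = 1/J)
-13*L(-1, 3) - 4*(4 + 0) = -13/(-1) - 4*(4 + 0) = -13*(-1) - 4*4 = 13 - 16 = -3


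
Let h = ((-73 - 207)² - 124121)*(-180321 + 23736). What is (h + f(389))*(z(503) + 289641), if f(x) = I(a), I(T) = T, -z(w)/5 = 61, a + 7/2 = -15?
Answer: 2071420878368044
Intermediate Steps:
a = -37/2 (a = -7/2 - 15 = -37/2 ≈ -18.500)
z(w) = -305 (z(w) = -5*61 = -305)
f(x) = -37/2
h = 7159222785 (h = ((-280)² - 124121)*(-156585) = (78400 - 124121)*(-156585) = -45721*(-156585) = 7159222785)
(h + f(389))*(z(503) + 289641) = (7159222785 - 37/2)*(-305 + 289641) = (14318445533/2)*289336 = 2071420878368044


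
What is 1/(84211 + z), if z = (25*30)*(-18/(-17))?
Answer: 17/1445087 ≈ 1.1764e-5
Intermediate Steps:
z = 13500/17 (z = 750*(-18*(-1/17)) = 750*(18/17) = 13500/17 ≈ 794.12)
1/(84211 + z) = 1/(84211 + 13500/17) = 1/(1445087/17) = 17/1445087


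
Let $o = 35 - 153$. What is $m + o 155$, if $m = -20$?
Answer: $-18310$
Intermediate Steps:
$o = -118$ ($o = 35 - 153 = -118$)
$m + o 155 = -20 - 18290 = -18310$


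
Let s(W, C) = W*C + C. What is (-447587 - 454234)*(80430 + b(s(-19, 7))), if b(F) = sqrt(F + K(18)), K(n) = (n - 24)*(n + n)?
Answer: -72533463030 - 2705463*I*sqrt(38) ≈ -7.2533e+10 - 1.6678e+7*I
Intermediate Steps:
K(n) = 2*n*(-24 + n) (K(n) = (-24 + n)*(2*n) = 2*n*(-24 + n))
s(W, C) = C + C*W (s(W, C) = C*W + C = C + C*W)
b(F) = sqrt(-216 + F) (b(F) = sqrt(F + 2*18*(-24 + 18)) = sqrt(F + 2*18*(-6)) = sqrt(F - 216) = sqrt(-216 + F))
(-447587 - 454234)*(80430 + b(s(-19, 7))) = (-447587 - 454234)*(80430 + sqrt(-216 + 7*(1 - 19))) = -901821*(80430 + sqrt(-216 + 7*(-18))) = -901821*(80430 + sqrt(-216 - 126)) = -901821*(80430 + sqrt(-342)) = -901821*(80430 + 3*I*sqrt(38)) = -72533463030 - 2705463*I*sqrt(38)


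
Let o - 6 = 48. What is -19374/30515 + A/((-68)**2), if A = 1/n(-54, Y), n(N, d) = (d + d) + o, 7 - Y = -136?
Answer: -71668229/112881088 ≈ -0.63490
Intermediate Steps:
o = 54 (o = 6 + 48 = 54)
Y = 143 (Y = 7 - 1*(-136) = 7 + 136 = 143)
n(N, d) = 54 + 2*d (n(N, d) = (d + d) + 54 = 2*d + 54 = 54 + 2*d)
A = 1/340 (A = 1/(54 + 2*143) = 1/(54 + 286) = 1/340 ≈ 0.0029412)
-19374/30515 + A/((-68)**2) = -19374/30515 + 1/(340*((-68)**2)) = -19374*1/30515 + (1/340)/4624 = -19374/30515 + (1/340)*(1/4624) = -19374/30515 + 1/1572160 = -71668229/112881088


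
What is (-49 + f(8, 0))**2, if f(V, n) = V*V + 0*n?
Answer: 225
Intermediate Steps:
f(V, n) = V**2 (f(V, n) = V**2 + 0 = V**2)
(-49 + f(8, 0))**2 = (-49 + 8**2)**2 = (-49 + 64)**2 = 15**2 = 225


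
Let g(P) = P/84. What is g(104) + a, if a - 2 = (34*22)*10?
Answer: 157148/21 ≈ 7483.2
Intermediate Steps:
g(P) = P/84 (g(P) = P*(1/84) = P/84)
a = 7482 (a = 2 + (34*22)*10 = 2 + 748*10 = 2 + 7480 = 7482)
g(104) + a = (1/84)*104 + 7482 = 26/21 + 7482 = 157148/21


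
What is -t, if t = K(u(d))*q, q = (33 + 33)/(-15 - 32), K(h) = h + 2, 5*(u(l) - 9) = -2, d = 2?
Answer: 3498/235 ≈ 14.885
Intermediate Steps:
u(l) = 43/5 (u(l) = 9 + (⅕)*(-2) = 9 - ⅖ = 43/5)
K(h) = 2 + h
q = -66/47 (q = 66/(-47) = 66*(-1/47) = -66/47 ≈ -1.4043)
t = -3498/235 (t = (2 + 43/5)*(-66/47) = (53/5)*(-66/47) = -3498/235 ≈ -14.885)
-t = -1*(-3498/235) = 3498/235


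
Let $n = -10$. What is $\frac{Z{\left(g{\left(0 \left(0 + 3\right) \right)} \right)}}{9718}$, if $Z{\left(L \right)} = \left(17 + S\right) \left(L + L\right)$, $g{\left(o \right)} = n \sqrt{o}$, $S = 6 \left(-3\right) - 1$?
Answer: $0$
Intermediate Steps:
$S = -19$ ($S = -18 - 1 = -19$)
$g{\left(o \right)} = - 10 \sqrt{o}$
$Z{\left(L \right)} = - 4 L$ ($Z{\left(L \right)} = \left(17 - 19\right) \left(L + L\right) = - 2 \cdot 2 L = - 4 L$)
$\frac{Z{\left(g{\left(0 \left(0 + 3\right) \right)} \right)}}{9718} = \frac{\left(-4\right) \left(- 10 \sqrt{0 \left(0 + 3\right)}\right)}{9718} = - 4 \left(- 10 \sqrt{0 \cdot 3}\right) \frac{1}{9718} = - 4 \left(- 10 \sqrt{0}\right) \frac{1}{9718} = - 4 \left(\left(-10\right) 0\right) \frac{1}{9718} = \left(-4\right) 0 \cdot \frac{1}{9718} = 0 \cdot \frac{1}{9718} = 0$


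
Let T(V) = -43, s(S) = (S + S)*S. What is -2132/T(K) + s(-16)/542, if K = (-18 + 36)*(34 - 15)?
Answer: 588780/11653 ≈ 50.526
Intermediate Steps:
K = 342 (K = 18*19 = 342)
s(S) = 2*S**2 (s(S) = (2*S)*S = 2*S**2)
-2132/T(K) + s(-16)/542 = -2132/(-43) + (2*(-16)**2)/542 = -2132*(-1/43) + (2*256)*(1/542) = 2132/43 + 512*(1/542) = 2132/43 + 256/271 = 588780/11653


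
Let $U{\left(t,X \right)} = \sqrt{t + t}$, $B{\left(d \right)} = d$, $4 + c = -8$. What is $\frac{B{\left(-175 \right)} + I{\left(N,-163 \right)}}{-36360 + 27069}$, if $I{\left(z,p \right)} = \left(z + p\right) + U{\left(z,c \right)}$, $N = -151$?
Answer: $\frac{1}{19} - \frac{i \sqrt{302}}{9291} \approx 0.052632 - 0.0018704 i$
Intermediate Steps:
$c = -12$ ($c = -4 - 8 = -12$)
$U{\left(t,X \right)} = \sqrt{2} \sqrt{t}$ ($U{\left(t,X \right)} = \sqrt{2 t} = \sqrt{2} \sqrt{t}$)
$I{\left(z,p \right)} = p + z + \sqrt{2} \sqrt{z}$ ($I{\left(z,p \right)} = \left(z + p\right) + \sqrt{2} \sqrt{z} = \left(p + z\right) + \sqrt{2} \sqrt{z} = p + z + \sqrt{2} \sqrt{z}$)
$\frac{B{\left(-175 \right)} + I{\left(N,-163 \right)}}{-36360 + 27069} = \frac{-175 - \left(314 - \sqrt{2} \sqrt{-151}\right)}{-36360 + 27069} = \frac{-175 - \left(314 - \sqrt{2} i \sqrt{151}\right)}{-9291} = \left(-175 - \left(314 - i \sqrt{302}\right)\right) \left(- \frac{1}{9291}\right) = \left(-489 + i \sqrt{302}\right) \left(- \frac{1}{9291}\right) = \frac{1}{19} - \frac{i \sqrt{302}}{9291}$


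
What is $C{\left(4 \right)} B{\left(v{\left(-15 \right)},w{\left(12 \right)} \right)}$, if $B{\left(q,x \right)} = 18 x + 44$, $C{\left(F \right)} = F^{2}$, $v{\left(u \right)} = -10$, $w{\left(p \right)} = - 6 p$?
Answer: $-20032$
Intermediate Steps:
$B{\left(q,x \right)} = 44 + 18 x$
$C{\left(4 \right)} B{\left(v{\left(-15 \right)},w{\left(12 \right)} \right)} = 4^{2} \left(44 + 18 \left(\left(-6\right) 12\right)\right) = 16 \left(44 + 18 \left(-72\right)\right) = 16 \left(44 - 1296\right) = 16 \left(-1252\right) = -20032$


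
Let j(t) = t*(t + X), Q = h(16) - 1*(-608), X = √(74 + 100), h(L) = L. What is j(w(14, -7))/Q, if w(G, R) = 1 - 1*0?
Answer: 1/624 + √174/624 ≈ 0.022742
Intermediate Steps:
w(G, R) = 1 (w(G, R) = 1 + 0 = 1)
X = √174 ≈ 13.191
Q = 624 (Q = 16 - 1*(-608) = 16 + 608 = 624)
j(t) = t*(t + √174)
j(w(14, -7))/Q = (1*(1 + √174))/624 = (1 + √174)*(1/624) = 1/624 + √174/624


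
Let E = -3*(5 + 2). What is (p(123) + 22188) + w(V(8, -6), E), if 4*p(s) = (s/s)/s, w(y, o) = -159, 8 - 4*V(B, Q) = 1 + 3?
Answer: 10838269/492 ≈ 22029.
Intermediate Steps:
V(B, Q) = 1 (V(B, Q) = 2 - (1 + 3)/4 = 2 - ¼*4 = 2 - 1 = 1)
E = -21 (E = -3*7 = -21)
p(s) = 1/(4*s) (p(s) = ((s/s)/s)/4 = (1/s)/4 = 1/(4*s))
(p(123) + 22188) + w(V(8, -6), E) = ((¼)/123 + 22188) - 159 = ((¼)*(1/123) + 22188) - 159 = (1/492 + 22188) - 159 = 10916497/492 - 159 = 10838269/492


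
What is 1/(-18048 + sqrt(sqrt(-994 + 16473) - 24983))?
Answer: -1/(18048 - I*sqrt(24983 - sqrt(15479))) ≈ -5.5404e-5 - 4.84e-7*I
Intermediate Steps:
1/(-18048 + sqrt(sqrt(-994 + 16473) - 24983)) = 1/(-18048 + sqrt(sqrt(15479) - 24983)) = 1/(-18048 + sqrt(-24983 + sqrt(15479)))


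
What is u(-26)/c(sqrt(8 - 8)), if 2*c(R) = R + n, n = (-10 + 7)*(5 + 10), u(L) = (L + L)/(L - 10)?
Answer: -26/405 ≈ -0.064198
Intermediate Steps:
u(L) = 2*L/(-10 + L) (u(L) = (2*L)/(-10 + L) = 2*L/(-10 + L))
n = -45 (n = -3*15 = -45)
c(R) = -45/2 + R/2 (c(R) = (R - 45)/2 = (-45 + R)/2 = -45/2 + R/2)
u(-26)/c(sqrt(8 - 8)) = (2*(-26)/(-10 - 26))/(-45/2 + sqrt(8 - 8)/2) = (2*(-26)/(-36))/(-45/2 + sqrt(0)/2) = (2*(-26)*(-1/36))/(-45/2 + (1/2)*0) = 13/(9*(-45/2 + 0)) = 13/(9*(-45/2)) = (13/9)*(-2/45) = -26/405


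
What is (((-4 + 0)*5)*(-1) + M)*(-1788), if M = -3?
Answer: -30396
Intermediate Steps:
(((-4 + 0)*5)*(-1) + M)*(-1788) = (((-4 + 0)*5)*(-1) - 3)*(-1788) = (-4*5*(-1) - 3)*(-1788) = (-20*(-1) - 3)*(-1788) = (20 - 3)*(-1788) = 17*(-1788) = -30396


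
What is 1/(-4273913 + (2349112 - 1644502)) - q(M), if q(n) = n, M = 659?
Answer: -2352170678/3569303 ≈ -659.00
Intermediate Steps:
1/(-4273913 + (2349112 - 1644502)) - q(M) = 1/(-4273913 + (2349112 - 1644502)) - 1*659 = 1/(-4273913 + 704610) - 659 = 1/(-3569303) - 659 = -1/3569303 - 659 = -2352170678/3569303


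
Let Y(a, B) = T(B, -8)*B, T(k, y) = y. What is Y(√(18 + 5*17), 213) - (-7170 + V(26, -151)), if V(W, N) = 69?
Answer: 5397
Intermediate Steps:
Y(a, B) = -8*B
Y(√(18 + 5*17), 213) - (-7170 + V(26, -151)) = -8*213 - (-7170 + 69) = -1704 - 1*(-7101) = -1704 + 7101 = 5397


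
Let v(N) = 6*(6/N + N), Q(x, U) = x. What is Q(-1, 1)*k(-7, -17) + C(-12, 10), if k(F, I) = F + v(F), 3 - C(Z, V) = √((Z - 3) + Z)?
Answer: 400/7 - 3*I*√3 ≈ 57.143 - 5.1962*I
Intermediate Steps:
v(N) = 6*N + 36/N (v(N) = 6*(N + 6/N) = 6*N + 36/N)
C(Z, V) = 3 - √(-3 + 2*Z) (C(Z, V) = 3 - √((Z - 3) + Z) = 3 - √((-3 + Z) + Z) = 3 - √(-3 + 2*Z))
k(F, I) = 7*F + 36/F (k(F, I) = F + (6*F + 36/F) = 7*F + 36/F)
Q(-1, 1)*k(-7, -17) + C(-12, 10) = -(7*(-7) + 36/(-7)) + (3 - √(-3 + 2*(-12))) = -(-49 + 36*(-⅐)) + (3 - √(-3 - 24)) = -(-49 - 36/7) + (3 - √(-27)) = -1*(-379/7) + (3 - 3*I*√3) = 379/7 + (3 - 3*I*√3) = 400/7 - 3*I*√3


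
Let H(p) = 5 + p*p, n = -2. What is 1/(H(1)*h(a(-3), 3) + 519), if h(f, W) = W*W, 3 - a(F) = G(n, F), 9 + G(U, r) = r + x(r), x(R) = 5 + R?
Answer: 1/573 ≈ 0.0017452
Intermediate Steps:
H(p) = 5 + p²
G(U, r) = -4 + 2*r (G(U, r) = -9 + (r + (5 + r)) = -9 + (5 + 2*r) = -4 + 2*r)
a(F) = 7 - 2*F (a(F) = 3 - (-4 + 2*F) = 3 + (4 - 2*F) = 7 - 2*F)
h(f, W) = W²
1/(H(1)*h(a(-3), 3) + 519) = 1/((5 + 1²)*3² + 519) = 1/((5 + 1)*9 + 519) = 1/(6*9 + 519) = 1/(54 + 519) = 1/573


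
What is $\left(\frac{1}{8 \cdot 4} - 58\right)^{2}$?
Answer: $\frac{3441025}{1024} \approx 3360.4$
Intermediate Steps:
$\left(\frac{1}{8 \cdot 4} - 58\right)^{2} = \left(\frac{1}{32} - 58\right)^{2} = \left(- \frac{1855}{32}\right)^{2} = \frac{3441025}{1024}$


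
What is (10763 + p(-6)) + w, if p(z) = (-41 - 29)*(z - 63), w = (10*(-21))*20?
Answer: 11393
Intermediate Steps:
w = -4200 (w = -210*20 = -4200)
p(z) = 4410 - 70*z (p(z) = -70*(-63 + z) = 4410 - 70*z)
(10763 + p(-6)) + w = (10763 + (4410 - 70*(-6))) - 4200 = (10763 + (4410 + 420)) - 4200 = (10763 + 4830) - 4200 = 15593 - 4200 = 11393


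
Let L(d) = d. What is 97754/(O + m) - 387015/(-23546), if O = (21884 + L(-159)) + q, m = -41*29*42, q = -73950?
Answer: 37236897761/2405529998 ≈ 15.480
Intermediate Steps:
m = -49938 (m = -1189*42 = -49938)
O = -52225 (O = (21884 - 159) - 73950 = 21725 - 73950 = -52225)
97754/(O + m) - 387015/(-23546) = 97754/(-52225 - 49938) - 387015/(-23546) = 97754/(-102163) - 387015*(-1/23546) = 97754*(-1/102163) + 387015/23546 = -97754/102163 + 387015/23546 = 37236897761/2405529998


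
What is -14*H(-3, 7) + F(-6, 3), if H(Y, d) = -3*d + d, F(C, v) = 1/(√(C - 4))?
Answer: 196 - I*√10/10 ≈ 196.0 - 0.31623*I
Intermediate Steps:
F(C, v) = (-4 + C)^(-½) (F(C, v) = 1/(√(-4 + C)) = (-4 + C)^(-½))
H(Y, d) = -2*d
-14*H(-3, 7) + F(-6, 3) = -(-28)*7 + (-4 - 6)^(-½) = -14*(-14) + (-10)^(-½) = 196 - I*√10/10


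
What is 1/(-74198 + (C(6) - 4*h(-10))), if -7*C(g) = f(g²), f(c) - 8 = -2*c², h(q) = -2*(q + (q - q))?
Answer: -7/517362 ≈ -1.3530e-5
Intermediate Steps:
h(q) = -2*q (h(q) = -2*(q + 0) = -2*q)
f(c) = 8 - 2*c²
C(g) = -8/7 + 2*g⁴/7 (C(g) = -(8 - 2*g⁴)/7 = -8/7 + 2*g⁴/7)
1/(-74198 + (C(6) - 4*h(-10))) = 1/(-74198 + ((-8/7 + (2/7)*6⁴) - (-8)*(-10))) = 1/(-74198 + ((-8/7 + (2/7)*1296) - 4*20)) = 1/(-74198 + ((-8/7 + 2592/7) - 80)) = 1/(-74198 + (2584/7 - 80)) = 1/(-74198 + 2024/7) = 1/(-517362/7) = -7/517362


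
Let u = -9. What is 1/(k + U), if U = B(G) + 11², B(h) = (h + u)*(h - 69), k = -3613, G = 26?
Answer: -1/4223 ≈ -0.00023680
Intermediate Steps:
B(h) = (-69 + h)*(-9 + h) (B(h) = (h - 9)*(h - 69) = (-9 + h)*(-69 + h) = (-69 + h)*(-9 + h))
U = -610 (U = (621 + 26² - 78*26) + 11² = (621 + 676 - 2028) + 121 = -731 + 121 = -610)
1/(k + U) = 1/(-3613 - 610) = 1/(-4223) = -1/4223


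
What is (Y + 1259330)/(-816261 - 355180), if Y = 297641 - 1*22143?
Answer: -1534828/1171441 ≈ -1.3102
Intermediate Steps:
Y = 275498 (Y = 297641 - 22143 = 275498)
(Y + 1259330)/(-816261 - 355180) = (275498 + 1259330)/(-816261 - 355180) = 1534828/(-1171441) = 1534828*(-1/1171441) = -1534828/1171441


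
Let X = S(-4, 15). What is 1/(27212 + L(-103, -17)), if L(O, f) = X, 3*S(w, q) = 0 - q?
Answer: 1/27207 ≈ 3.6755e-5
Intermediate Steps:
S(w, q) = -q/3 (S(w, q) = (0 - q)/3 = (-q)/3 = -q/3)
X = -5 (X = -⅓*15 = -5)
L(O, f) = -5
1/(27212 + L(-103, -17)) = 1/(27212 - 5) = 1/27207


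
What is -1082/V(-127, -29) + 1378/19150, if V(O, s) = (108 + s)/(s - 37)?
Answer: 683824331/756425 ≈ 904.02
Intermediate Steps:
V(O, s) = (108 + s)/(-37 + s)
-1082/V(-127, -29) + 1378/19150 = -1082*(-37 - 29)/(108 - 29) + 1378/19150 = -1082/(79/(-66)) + 1378*(1/19150) = -1082/((-1/66*79)) + 689/9575 = -1082/(-79/66) + 689/9575 = -1082*(-66/79) + 689/9575 = 71412/79 + 689/9575 = 683824331/756425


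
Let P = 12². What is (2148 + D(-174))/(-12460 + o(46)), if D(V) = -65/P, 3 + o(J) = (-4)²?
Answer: -309247/1792368 ≈ -0.17254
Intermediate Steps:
o(J) = 13 (o(J) = -3 + (-4)² = -3 + 16 = 13)
P = 144
D(V) = -65/144
(2148 + D(-174))/(-12460 + o(46)) = (2148 - 65/144)/(-12460 + 13) = (309247/144)/(-12447) = (309247/144)*(-1/12447) = -309247/1792368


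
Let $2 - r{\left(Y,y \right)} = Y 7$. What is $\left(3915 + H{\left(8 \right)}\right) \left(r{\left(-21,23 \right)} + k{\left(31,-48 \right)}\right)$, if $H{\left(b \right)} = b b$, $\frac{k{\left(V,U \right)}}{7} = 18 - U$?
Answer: $2431169$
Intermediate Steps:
$r{\left(Y,y \right)} = 2 - 7 Y$ ($r{\left(Y,y \right)} = 2 - Y 7 = 2 - 7 Y$)
$k{\left(V,U \right)} = 126 - 7 U$ ($k{\left(V,U \right)} = 7 \left(18 - U\right) = 126 - 7 U$)
$H{\left(b \right)} = b^{2}$
$\left(3915 + H{\left(8 \right)}\right) \left(r{\left(-21,23 \right)} + k{\left(31,-48 \right)}\right) = \left(3915 + 8^{2}\right) \left(\left(2 - -147\right) + \left(126 - -336\right)\right) = \left(3915 + 64\right) \left(\left(2 + 147\right) + \left(126 + 336\right)\right) = 3979 \left(149 + 462\right) = 3979 \cdot 611 = 2431169$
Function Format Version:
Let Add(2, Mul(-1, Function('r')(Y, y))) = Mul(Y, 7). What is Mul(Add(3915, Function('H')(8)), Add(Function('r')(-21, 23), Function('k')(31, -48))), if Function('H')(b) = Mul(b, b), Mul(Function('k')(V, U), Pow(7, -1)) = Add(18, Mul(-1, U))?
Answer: 2431169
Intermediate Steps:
Function('r')(Y, y) = Add(2, Mul(-7, Y)) (Function('r')(Y, y) = Add(2, Mul(-1, Mul(Y, 7))) = Add(2, Mul(-1, Mul(7, Y))) = Add(2, Mul(-7, Y)))
Function('k')(V, U) = Add(126, Mul(-7, U)) (Function('k')(V, U) = Mul(7, Add(18, Mul(-1, U))) = Add(126, Mul(-7, U)))
Function('H')(b) = Pow(b, 2)
Mul(Add(3915, Function('H')(8)), Add(Function('r')(-21, 23), Function('k')(31, -48))) = Mul(Add(3915, Pow(8, 2)), Add(Add(2, Mul(-7, -21)), Add(126, Mul(-7, -48)))) = Mul(Add(3915, 64), Add(Add(2, 147), Add(126, 336))) = Mul(3979, Add(149, 462)) = Mul(3979, 611) = 2431169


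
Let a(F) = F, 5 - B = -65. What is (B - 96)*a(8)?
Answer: -208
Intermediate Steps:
B = 70 (B = 5 - 1*(-65) = 5 + 65 = 70)
(B - 96)*a(8) = (70 - 96)*8 = -26*8 = -208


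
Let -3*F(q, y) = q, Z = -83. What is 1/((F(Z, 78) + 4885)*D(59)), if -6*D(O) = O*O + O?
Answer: -3/8695420 ≈ -3.4501e-7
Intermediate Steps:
F(q, y) = -q/3
D(O) = -O/6 - O²/6 (D(O) = -(O*O + O)/6 = -(O² + O)/6 = -(O + O²)/6 = -O/6 - O²/6)
1/((F(Z, 78) + 4885)*D(59)) = 1/((-⅓*(-83) + 4885)*((-⅙*59*(1 + 59)))) = 1/((83/3 + 4885)*((-⅙*59*60))) = 1/((14738/3)*(-590)) = (3/14738)*(-1/590) = -3/8695420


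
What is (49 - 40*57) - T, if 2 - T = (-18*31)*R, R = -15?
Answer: 6137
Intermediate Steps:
T = -8368 (T = 2 - (-18*31)*(-15) = 2 - (-558)*(-15) = 2 - 1*8370 = 2 - 8370 = -8368)
(49 - 40*57) - T = (49 - 40*57) - 1*(-8368) = (49 - 2280) + 8368 = -2231 + 8368 = 6137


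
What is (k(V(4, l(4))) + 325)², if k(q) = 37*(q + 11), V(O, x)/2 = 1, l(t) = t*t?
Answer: 649636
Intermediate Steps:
l(t) = t²
V(O, x) = 2 (V(O, x) = 2*1 = 2)
k(q) = 407 + 37*q (k(q) = 37*(11 + q) = 407 + 37*q)
(k(V(4, l(4))) + 325)² = ((407 + 37*2) + 325)² = ((407 + 74) + 325)² = (481 + 325)² = 806² = 649636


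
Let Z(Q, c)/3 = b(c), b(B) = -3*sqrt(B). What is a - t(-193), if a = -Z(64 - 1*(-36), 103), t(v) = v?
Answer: 193 + 9*sqrt(103) ≈ 284.34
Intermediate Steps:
Z(Q, c) = -9*sqrt(c) (Z(Q, c) = 3*(-3*sqrt(c)) = -9*sqrt(c))
a = 9*sqrt(103) (a = -(-9)*sqrt(103) = 9*sqrt(103) ≈ 91.340)
a - t(-193) = 9*sqrt(103) - 1*(-193) = 9*sqrt(103) + 193 = 193 + 9*sqrt(103)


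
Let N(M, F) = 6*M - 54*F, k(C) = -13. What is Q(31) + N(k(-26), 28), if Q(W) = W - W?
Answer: -1590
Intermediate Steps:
N(M, F) = -54*F + 6*M
Q(W) = 0
Q(31) + N(k(-26), 28) = 0 + (-54*28 + 6*(-13)) = 0 + (-1512 - 78) = 0 - 1590 = -1590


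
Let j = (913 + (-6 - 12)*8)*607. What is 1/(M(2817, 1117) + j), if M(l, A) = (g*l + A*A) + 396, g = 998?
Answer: 1/4526234 ≈ 2.2093e-7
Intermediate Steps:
M(l, A) = 396 + A² + 998*l (M(l, A) = (998*l + A*A) + 396 = (998*l + A²) + 396 = (A² + 998*l) + 396 = 396 + A² + 998*l)
j = 466783 (j = (913 - 18*8)*607 = (913 - 144)*607 = 769*607 = 466783)
1/(M(2817, 1117) + j) = 1/((396 + 1117² + 998*2817) + 466783) = 1/((396 + 1247689 + 2811366) + 466783) = 1/(4059451 + 466783) = 1/4526234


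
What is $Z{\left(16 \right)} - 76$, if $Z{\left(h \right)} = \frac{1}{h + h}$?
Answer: $- \frac{2431}{32} \approx -75.969$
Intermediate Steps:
$Z{\left(h \right)} = \frac{1}{2 h}$
$Z{\left(16 \right)} - 76 = \frac{1}{2 \cdot 16} - 76 = \frac{1}{2} \cdot \frac{1}{16} - 76 = \frac{1}{32} - 76 = - \frac{2431}{32}$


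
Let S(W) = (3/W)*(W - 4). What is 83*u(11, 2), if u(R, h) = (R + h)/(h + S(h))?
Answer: -1079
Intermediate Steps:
S(W) = 3*(-4 + W)/W (S(W) = (3/W)*(-4 + W) = 3*(-4 + W)/W)
u(R, h) = (R + h)/(3 + h - 12/h) (u(R, h) = (R + h)/(h + (3 - 12/h)) = (R + h)/(3 + h - 12/h))
83*u(11, 2) = 83*(2*(11 + 2)/(-12 + 2² + 3*2)) = 83*(2*13/(-12 + 4 + 6)) = 83*(2*13/(-2)) = 83*(2*(-½)*13) = 83*(-13) = -1079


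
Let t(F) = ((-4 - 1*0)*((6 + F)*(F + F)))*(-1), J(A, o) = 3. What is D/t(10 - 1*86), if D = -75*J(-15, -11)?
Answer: -45/8512 ≈ -0.0052867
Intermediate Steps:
D = -225 (D = -75*3 = -225)
t(F) = 8*F*(6 + F) (t(F) = ((-4 + 0)*((6 + F)*(2*F)))*(-1) = -8*F*(6 + F)*(-1) = 8*F*(6 + F))
D/t(10 - 1*86) = -225*1/(8*(6 + (10 - 1*86))*(10 - 1*86)) = -225*1/(8*(6 + (10 - 86))*(10 - 86)) = -225*(-1/(608*(6 - 76))) = -225/(8*(-76)*(-70)) = -225/42560 = -225*1/42560 = -45/8512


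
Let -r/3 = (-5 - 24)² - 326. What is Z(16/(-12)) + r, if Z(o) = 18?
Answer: -1527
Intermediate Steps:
r = -1545 (r = -3*((-5 - 24)² - 326) = -3*((-29)² - 326) = -3*(841 - 326) = -3*515 = -1545)
Z(16/(-12)) + r = 18 - 1545 = -1527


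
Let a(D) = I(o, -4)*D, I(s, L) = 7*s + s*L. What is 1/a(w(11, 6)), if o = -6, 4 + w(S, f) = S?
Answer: -1/126 ≈ -0.0079365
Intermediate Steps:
w(S, f) = -4 + S
I(s, L) = 7*s + L*s
a(D) = -18*D (a(D) = (-6*(7 - 4))*D = (-6*3)*D = -18*D)
1/a(w(11, 6)) = 1/(-18*(-4 + 11)) = 1/(-18*7) = 1/(-126) = -1/126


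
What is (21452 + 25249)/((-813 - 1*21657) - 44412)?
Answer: -15567/22294 ≈ -0.69826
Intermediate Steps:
(21452 + 25249)/((-813 - 1*21657) - 44412) = 46701/((-813 - 21657) - 44412) = 46701/(-22470 - 44412) = 46701/(-66882) = 46701*(-1/66882) = -15567/22294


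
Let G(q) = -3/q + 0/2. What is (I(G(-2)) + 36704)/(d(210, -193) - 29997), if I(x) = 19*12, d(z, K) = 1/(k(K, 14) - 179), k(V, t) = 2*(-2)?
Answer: -1689639/1372363 ≈ -1.2312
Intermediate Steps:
k(V, t) = -4
G(q) = -3/q (G(q) = -3/q + 0*(1/2) = -3/q + 0 = -3/q)
d(z, K) = -1/183 (d(z, K) = 1/(-4 - 179) = 1/(-183) = -1/183)
I(x) = 228
(I(G(-2)) + 36704)/(d(210, -193) - 29997) = (228 + 36704)/(-1/183 - 29997) = 36932/(-5489452/183) = 36932*(-183/5489452) = -1689639/1372363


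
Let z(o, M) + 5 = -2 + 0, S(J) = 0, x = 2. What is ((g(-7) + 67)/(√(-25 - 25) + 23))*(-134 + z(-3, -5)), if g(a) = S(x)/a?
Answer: -72427/193 + 15745*I*√2/193 ≈ -375.27 + 115.37*I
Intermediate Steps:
g(a) = 0 (g(a) = 0/a = 0)
z(o, M) = -7 (z(o, M) = -5 + (-2 + 0) = -5 - 2 = -7)
((g(-7) + 67)/(√(-25 - 25) + 23))*(-134 + z(-3, -5)) = ((0 + 67)/(√(-25 - 25) + 23))*(-134 - 7) = (67/(√(-50) + 23))*(-141) = (67/(5*I*√2 + 23))*(-141) = (67/(23 + 5*I*√2))*(-141) = -9447/(23 + 5*I*√2)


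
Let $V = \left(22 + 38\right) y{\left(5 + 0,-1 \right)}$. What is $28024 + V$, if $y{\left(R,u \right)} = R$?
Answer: $28324$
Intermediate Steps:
$V = 300$ ($V = \left(22 + 38\right) \left(5 + 0\right) = 60 \cdot 5 = 300$)
$28024 + V = 28024 + 300 = 28324$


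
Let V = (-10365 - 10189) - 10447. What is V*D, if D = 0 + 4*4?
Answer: -496016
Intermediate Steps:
V = -31001 (V = -20554 - 10447 = -31001)
D = 16 (D = 0 + 16 = 16)
V*D = -31001*16 = -496016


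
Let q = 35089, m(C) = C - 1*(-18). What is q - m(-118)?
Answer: 35189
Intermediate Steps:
m(C) = 18 + C (m(C) = C + 18 = 18 + C)
q - m(-118) = 35089 - (18 - 118) = 35089 - 1*(-100) = 35089 + 100 = 35189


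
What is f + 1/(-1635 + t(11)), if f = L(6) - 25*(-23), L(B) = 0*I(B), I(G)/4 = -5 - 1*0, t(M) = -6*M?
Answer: 978074/1701 ≈ 575.00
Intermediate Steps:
I(G) = -20 (I(G) = 4*(-5 - 1*0) = 4*(-5 + 0) = 4*(-5) = -20)
L(B) = 0 (L(B) = 0*(-20) = 0)
f = 575 (f = 0 - 25*(-23) = 0 + 575 = 575)
f + 1/(-1635 + t(11)) = 575 + 1/(-1635 - 6*11) = 575 + 1/(-1635 - 66) = 575 + 1/(-1701) = 575 - 1/1701 = 978074/1701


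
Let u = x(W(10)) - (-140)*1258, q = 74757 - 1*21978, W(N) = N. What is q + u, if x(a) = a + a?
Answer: 228919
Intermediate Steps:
x(a) = 2*a
q = 52779 (q = 74757 - 21978 = 52779)
u = 176140 (u = 2*10 - (-140)*1258 = 20 - 1*(-176120) = 20 + 176120 = 176140)
q + u = 52779 + 176140 = 228919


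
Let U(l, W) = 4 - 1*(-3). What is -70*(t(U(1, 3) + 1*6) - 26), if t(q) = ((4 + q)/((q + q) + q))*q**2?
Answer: -10010/3 ≈ -3336.7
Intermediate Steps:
U(l, W) = 7 (U(l, W) = 4 + 3 = 7)
t(q) = q*(4 + q)/3 (t(q) = ((4 + q)/(2*q + q))*q**2 = ((4 + q)/((3*q)))*q**2 = ((4 + q)*(1/(3*q)))*q**2 = ((4 + q)/(3*q))*q**2 = q*(4 + q)/3)
-70*(t(U(1, 3) + 1*6) - 26) = -70*((7 + 1*6)*(4 + (7 + 1*6))/3 - 26) = -70*((7 + 6)*(4 + (7 + 6))/3 - 26) = -70*((1/3)*13*(4 + 13) - 26) = -70*((1/3)*13*17 - 26) = -70*(221/3 - 26) = -70*143/3 = -10010/3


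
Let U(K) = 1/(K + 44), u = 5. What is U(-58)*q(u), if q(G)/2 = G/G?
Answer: -1/7 ≈ -0.14286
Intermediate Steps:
q(G) = 2 (q(G) = 2*(G/G) = 2*1 = 2)
U(K) = 1/(44 + K)
U(-58)*q(u) = 2/(44 - 58) = 2/(-14) = -1/14*2 = -1/7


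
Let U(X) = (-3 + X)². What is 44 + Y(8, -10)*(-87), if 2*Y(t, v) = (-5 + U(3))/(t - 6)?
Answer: 611/4 ≈ 152.75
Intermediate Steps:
Y(t, v) = -5/(2*(-6 + t)) (Y(t, v) = ((-5 + (-3 + 3)²)/(t - 6))/2 = ((-5 + 0²)/(-6 + t))/2 = ((-5 + 0)/(-6 + t))/2 = (-5/(-6 + t))/2 = -5/(2*(-6 + t)))
44 + Y(8, -10)*(-87) = 44 - 5/(-12 + 2*8)*(-87) = 44 - 5/(-12 + 16)*(-87) = 44 - 5/4*(-87) = 44 + 435/4 = 611/4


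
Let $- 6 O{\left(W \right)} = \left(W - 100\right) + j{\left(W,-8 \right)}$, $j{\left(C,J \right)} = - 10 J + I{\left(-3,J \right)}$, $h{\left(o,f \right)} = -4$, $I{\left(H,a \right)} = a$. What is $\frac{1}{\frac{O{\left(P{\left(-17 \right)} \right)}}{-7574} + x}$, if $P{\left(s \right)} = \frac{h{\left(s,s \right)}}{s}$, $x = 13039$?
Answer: $\frac{193137}{2518313225} \approx 7.6693 \cdot 10^{-5}$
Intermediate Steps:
$j{\left(C,J \right)} = - 9 J$ ($j{\left(C,J \right)} = - 10 J + J = - 9 J$)
$P{\left(s \right)} = - \frac{4}{s}$
$O{\left(W \right)} = \frac{14}{3} - \frac{W}{6}$ ($O{\left(W \right)} = - \frac{\left(W - 100\right) - -72}{6} = - \frac{\left(-100 + W\right) + 72}{6} = - \frac{-28 + W}{6} = \frac{14}{3} - \frac{W}{6}$)
$\frac{1}{\frac{O{\left(P{\left(-17 \right)} \right)}}{-7574} + x} = \frac{1}{\frac{\frac{14}{3} - \frac{\left(-4\right) \frac{1}{-17}}{6}}{-7574} + 13039} = \frac{1}{\left(\frac{14}{3} - \frac{\left(-4\right) \left(- \frac{1}{17}\right)}{6}\right) \left(- \frac{1}{7574}\right) + 13039} = \frac{1}{\left(\frac{14}{3} - \frac{2}{51}\right) \left(- \frac{1}{7574}\right) + 13039} = \frac{1}{\frac{236}{51} \left(- \frac{1}{7574}\right) + 13039} = \frac{1}{- \frac{118}{193137} + 13039} = \frac{1}{\frac{2518313225}{193137}} = \frac{193137}{2518313225}$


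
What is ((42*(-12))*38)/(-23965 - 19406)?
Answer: 2128/4819 ≈ 0.44159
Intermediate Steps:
((42*(-12))*38)/(-23965 - 19406) = -504*38/(-43371) = -19152*(-1/43371) = 2128/4819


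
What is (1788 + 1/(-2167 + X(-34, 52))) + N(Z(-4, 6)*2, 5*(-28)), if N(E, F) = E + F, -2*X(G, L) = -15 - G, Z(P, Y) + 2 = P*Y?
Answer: 6947386/4353 ≈ 1596.0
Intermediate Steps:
Z(P, Y) = -2 + P*Y
X(G, L) = 15/2 + G/2 (X(G, L) = -(-15 - G)/2 = 15/2 + G/2)
(1788 + 1/(-2167 + X(-34, 52))) + N(Z(-4, 6)*2, 5*(-28)) = (1788 + 1/(-2167 + (15/2 + (1/2)*(-34)))) + ((-2 - 4*6)*2 + 5*(-28)) = (1788 + 1/(-2167 + (15/2 - 17))) + ((-2 - 24)*2 - 140) = (1788 + 1/(-2167 - 19/2)) + (-26*2 - 140) = (1788 + 1/(-4353/2)) + (-52 - 140) = (1788 - 2/4353) - 192 = 7783162/4353 - 192 = 6947386/4353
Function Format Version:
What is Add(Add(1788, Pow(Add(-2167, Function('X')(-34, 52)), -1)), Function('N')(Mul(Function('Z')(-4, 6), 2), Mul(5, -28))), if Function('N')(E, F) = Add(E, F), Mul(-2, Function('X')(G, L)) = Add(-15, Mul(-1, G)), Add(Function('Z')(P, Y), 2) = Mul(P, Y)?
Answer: Rational(6947386, 4353) ≈ 1596.0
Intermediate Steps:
Function('Z')(P, Y) = Add(-2, Mul(P, Y))
Function('X')(G, L) = Add(Rational(15, 2), Mul(Rational(1, 2), G)) (Function('X')(G, L) = Mul(Rational(-1, 2), Add(-15, Mul(-1, G))) = Add(Rational(15, 2), Mul(Rational(1, 2), G)))
Add(Add(1788, Pow(Add(-2167, Function('X')(-34, 52)), -1)), Function('N')(Mul(Function('Z')(-4, 6), 2), Mul(5, -28))) = Add(Add(1788, Pow(Add(-2167, Add(Rational(15, 2), Mul(Rational(1, 2), -34))), -1)), Add(Mul(Add(-2, Mul(-4, 6)), 2), Mul(5, -28))) = Add(Add(1788, Pow(Add(-2167, Add(Rational(15, 2), -17)), -1)), Add(Mul(Add(-2, -24), 2), -140)) = Add(Add(1788, Pow(Add(-2167, Rational(-19, 2)), -1)), Add(Mul(-26, 2), -140)) = Add(Add(1788, Pow(Rational(-4353, 2), -1)), Add(-52, -140)) = Add(Add(1788, Rational(-2, 4353)), -192) = Add(Rational(7783162, 4353), -192) = Rational(6947386, 4353)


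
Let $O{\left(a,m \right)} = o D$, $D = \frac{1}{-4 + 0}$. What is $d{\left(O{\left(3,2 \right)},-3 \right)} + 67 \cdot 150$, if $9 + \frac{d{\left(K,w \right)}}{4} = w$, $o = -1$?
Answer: $10002$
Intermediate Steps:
$D = - \frac{1}{4}$ ($D = \frac{1}{-4} = - \frac{1}{4} \approx -0.25$)
$O{\left(a,m \right)} = \frac{1}{4}$ ($O{\left(a,m \right)} = \left(-1\right) \left(- \frac{1}{4}\right) = \frac{1}{4}$)
$d{\left(K,w \right)} = -36 + 4 w$
$d{\left(O{\left(3,2 \right)},-3 \right)} + 67 \cdot 150 = \left(-36 + 4 \left(-3\right)\right) + 67 \cdot 150 = \left(-36 - 12\right) + 10050 = -48 + 10050 = 10002$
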